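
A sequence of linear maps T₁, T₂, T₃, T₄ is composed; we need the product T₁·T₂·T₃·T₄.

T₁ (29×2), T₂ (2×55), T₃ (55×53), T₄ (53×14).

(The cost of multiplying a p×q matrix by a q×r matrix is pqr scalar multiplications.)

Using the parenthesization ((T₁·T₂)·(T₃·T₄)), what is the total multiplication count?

(T₁·T₂): 29×2 by 2×55 → 29×55, cost 29·2·55 = 3190
(T₃·T₄): 55×53 by 53×14 → 55×14, cost 55·53·14 = 40810
((T₁·T₂)·(T₃·T₄)): 29×55 by 55×14 → 29×14, cost 29·55·14 = 22330; cumulative 66330
Total: 66330 scalar multiplications.

66330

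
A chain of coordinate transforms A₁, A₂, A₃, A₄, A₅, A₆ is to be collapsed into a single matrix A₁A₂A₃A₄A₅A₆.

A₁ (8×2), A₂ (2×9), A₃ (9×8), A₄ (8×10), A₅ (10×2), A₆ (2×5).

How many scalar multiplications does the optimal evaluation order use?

436

Adjacent pairs: A₁A₂ = 8·2·9 = 144; A₂A₃ = 2·9·8 = 144; A₃A₄ = 9·8·10 = 720; A₄A₅ = 8·10·2 = 160; A₅A₆ = 10·2·5 = 100.
Length 3: A₁..A₃: k=1: 0+144+8·2·8=272; k=2: 144+0+8·9·8=720 → min 272 | A₂..A₄: k=2: 0+720+2·9·10=900; k=3: 144+0+2·8·10=304 → min 304 | A₃..A₅: k=3: 0+160+9·8·2=304; k=4: 720+0+9·10·2=900 → min 304 | A₄..A₆: k=4: 0+100+8·10·5=500; k=5: 160+0+8·2·5=240 → min 240.
Length 4: A₁..A₄: k=1: 0+304+8·2·10=464; k=2: 144+720+8·9·10=1584; k=3: 272+0+8·8·10=912 → min 464 | A₂..A₅: k=2: 0+304+2·9·2=340; k=3: 144+160+2·8·2=336; k=4: 304+0+2·10·2=344 → min 336 | A₃..A₆: k=3: 0+240+9·8·5=600; k=4: 720+100+9·10·5=1270; k=5: 304+0+9·2·5=394 → min 394.
Length 5: A₁..A₅: k=1: 0+336+8·2·2=368; k=2: 144+304+8·9·2=592; k=3: 272+160+8·8·2=560; k=4: 464+0+8·10·2=624 → min 368 | A₂..A₆: k=2: 0+394+2·9·5=484; k=3: 144+240+2·8·5=464; k=4: 304+100+2·10·5=504; k=5: 336+0+2·2·5=356 → min 356.
Length 6: A₁..A₆: k=1: 0+356+8·2·5=436; k=2: 144+394+8·9·5=898; k=3: 272+240+8·8·5=832; k=4: 464+100+8·10·5=964; k=5: 368+0+8·2·5=448 → min 436.
Optimal order: (A₁(((A₂A₃)(A₄A₅))A₆)) with cost 436.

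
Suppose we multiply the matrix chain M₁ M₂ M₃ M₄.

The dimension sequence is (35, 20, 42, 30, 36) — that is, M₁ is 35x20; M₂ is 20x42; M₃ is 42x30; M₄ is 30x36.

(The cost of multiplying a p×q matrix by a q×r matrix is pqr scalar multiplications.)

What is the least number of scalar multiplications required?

72000

Adjacent pairs: M₁M₂ = 35·20·42 = 29400; M₂M₃ = 20·42·30 = 25200; M₃M₄ = 42·30·36 = 45360.
Length 3: M₁..M₃: k=1: 0+25200+35·20·30=46200; k=2: 29400+0+35·42·30=73500 → min 46200 | M₂..M₄: k=2: 0+45360+20·42·36=75600; k=3: 25200+0+20·30·36=46800 → min 46800.
Length 4: M₁..M₄: k=1: 0+46800+35·20·36=72000; k=2: 29400+45360+35·42·36=127680; k=3: 46200+0+35·30·36=84000 → min 72000.
Optimal order: (M₁ ((M₂ M₃) M₄)) with cost 72000.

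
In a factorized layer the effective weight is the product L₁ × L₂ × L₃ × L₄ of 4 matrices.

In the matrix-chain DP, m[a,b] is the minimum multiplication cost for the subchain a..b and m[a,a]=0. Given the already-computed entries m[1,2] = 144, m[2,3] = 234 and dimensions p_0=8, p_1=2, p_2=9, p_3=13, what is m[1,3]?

442

m[1,3] = min over k∈[1,2] of m[1,k]+m[k+1,3]+p_{0}·p_k·p_{3}.
k=1: 0 + 234 + 8·2·13 = 442; k=2: 144 + 0 + 8·9·13 = 1080.
Minimum: 442 at k=1.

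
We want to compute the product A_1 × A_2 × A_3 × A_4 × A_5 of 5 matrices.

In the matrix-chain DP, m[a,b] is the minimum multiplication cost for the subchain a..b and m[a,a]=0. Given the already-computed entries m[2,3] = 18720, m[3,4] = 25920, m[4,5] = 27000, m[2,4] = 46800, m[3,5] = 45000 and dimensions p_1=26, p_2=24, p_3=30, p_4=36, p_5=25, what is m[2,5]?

60600

m[2,5] = min over k∈[2,4] of m[2,k]+m[k+1,5]+p_{1}·p_k·p_{5}.
k=2: 0 + 45000 + 26·24·25 = 60600; k=3: 18720 + 27000 + 26·30·25 = 65220; k=4: 46800 + 0 + 26·36·25 = 70200.
Minimum: 60600 at k=2.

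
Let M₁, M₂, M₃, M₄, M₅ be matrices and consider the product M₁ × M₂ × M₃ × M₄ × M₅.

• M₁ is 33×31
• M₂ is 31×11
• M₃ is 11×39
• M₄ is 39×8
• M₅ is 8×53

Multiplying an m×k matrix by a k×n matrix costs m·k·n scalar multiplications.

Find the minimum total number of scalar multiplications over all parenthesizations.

28336

Adjacent pairs: M₁M₂ = 33·31·11 = 11253; M₂M₃ = 31·11·39 = 13299; M₃M₄ = 11·39·8 = 3432; M₄M₅ = 39·8·53 = 16536.
Length 3: M₁..M₃: k=1: 0+13299+33·31·39=53196; k=2: 11253+0+33·11·39=25410 → min 25410 | M₂..M₄: k=2: 0+3432+31·11·8=6160; k=3: 13299+0+31·39·8=22971 → min 6160 | M₃..M₅: k=3: 0+16536+11·39·53=39273; k=4: 3432+0+11·8·53=8096 → min 8096.
Length 4: M₁..M₄: k=1: 0+6160+33·31·8=14344; k=2: 11253+3432+33·11·8=17589; k=3: 25410+0+33·39·8=35706 → min 14344 | M₂..M₅: k=2: 0+8096+31·11·53=26169; k=3: 13299+16536+31·39·53=93912; k=4: 6160+0+31·8·53=19304 → min 19304.
Length 5: M₁..M₅: k=1: 0+19304+33·31·53=73523; k=2: 11253+8096+33·11·53=38588; k=3: 25410+16536+33·39·53=110157; k=4: 14344+0+33·8·53=28336 → min 28336.
Optimal order: ((M₁ × (M₂ × (M₃ × M₄))) × M₅) with cost 28336.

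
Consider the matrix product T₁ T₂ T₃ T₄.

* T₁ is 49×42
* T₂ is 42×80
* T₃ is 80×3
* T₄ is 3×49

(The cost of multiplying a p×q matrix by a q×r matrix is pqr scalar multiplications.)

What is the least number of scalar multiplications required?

Adjacent pairs: T₁T₂ = 49·42·80 = 164640; T₂T₃ = 42·80·3 = 10080; T₃T₄ = 80·3·49 = 11760.
Length 3: T₁..T₃: k=1: 0+10080+49·42·3=16254; k=2: 164640+0+49·80·3=176400 → min 16254 | T₂..T₄: k=2: 0+11760+42·80·49=176400; k=3: 10080+0+42·3·49=16254 → min 16254.
Length 4: T₁..T₄: k=1: 0+16254+49·42·49=117096; k=2: 164640+11760+49·80·49=368480; k=3: 16254+0+49·3·49=23457 → min 23457.
Optimal order: ((T₁ (T₂ T₃)) T₄) with cost 23457.

23457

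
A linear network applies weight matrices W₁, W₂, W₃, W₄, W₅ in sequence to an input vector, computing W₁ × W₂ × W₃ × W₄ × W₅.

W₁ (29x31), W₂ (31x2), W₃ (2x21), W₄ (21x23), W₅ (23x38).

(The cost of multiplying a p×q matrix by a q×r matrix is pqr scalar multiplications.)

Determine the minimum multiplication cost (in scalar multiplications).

Adjacent pairs: W₁W₂ = 29·31·2 = 1798; W₂W₃ = 31·2·21 = 1302; W₃W₄ = 2·21·23 = 966; W₄W₅ = 21·23·38 = 18354.
Length 3: W₁..W₃: k=1: 0+1302+29·31·21=20181; k=2: 1798+0+29·2·21=3016 → min 3016 | W₂..W₄: k=2: 0+966+31·2·23=2392; k=3: 1302+0+31·21·23=16275 → min 2392 | W₃..W₅: k=3: 0+18354+2·21·38=19950; k=4: 966+0+2·23·38=2714 → min 2714.
Length 4: W₁..W₄: k=1: 0+2392+29·31·23=23069; k=2: 1798+966+29·2·23=4098; k=3: 3016+0+29·21·23=17023 → min 4098 | W₂..W₅: k=2: 0+2714+31·2·38=5070; k=3: 1302+18354+31·21·38=44394; k=4: 2392+0+31·23·38=29486 → min 5070.
Length 5: W₁..W₅: k=1: 0+5070+29·31·38=39232; k=2: 1798+2714+29·2·38=6716; k=3: 3016+18354+29·21·38=44512; k=4: 4098+0+29·23·38=29444 → min 6716.
Optimal order: ((W₁ × W₂) × ((W₃ × W₄) × W₅)) with cost 6716.

6716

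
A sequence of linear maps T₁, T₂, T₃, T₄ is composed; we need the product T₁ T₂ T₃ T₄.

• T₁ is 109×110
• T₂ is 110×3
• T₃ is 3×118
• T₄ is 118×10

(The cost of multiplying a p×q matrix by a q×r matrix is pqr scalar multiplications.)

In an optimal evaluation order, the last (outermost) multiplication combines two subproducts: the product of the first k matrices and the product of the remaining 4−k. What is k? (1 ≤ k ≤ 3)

2

Adjacent pairs: T₁T₂ = 109·110·3 = 35970; T₂T₃ = 110·3·118 = 38940; T₃T₄ = 3·118·10 = 3540.
Length 3: T₁..T₃: k=1: 0+38940+109·110·118=1453760; k=2: 35970+0+109·3·118=74556 → min 74556 | T₂..T₄: k=2: 0+3540+110·3·10=6840; k=3: 38940+0+110·118·10=168740 → min 6840.
Top-level splits: k=1: (T₁..T₁)·(T₂..T₄) → 0+6840+109·110·10 = 126740; k=2: (T₁..T₂)·(T₃..T₄) → 35970+3540+109·3·10 = 42780; k=3: (T₁..T₃)·(T₄..T₄) → 74556+0+109·118·10 = 203176.
Best split is after T₂, i.e. k = 2.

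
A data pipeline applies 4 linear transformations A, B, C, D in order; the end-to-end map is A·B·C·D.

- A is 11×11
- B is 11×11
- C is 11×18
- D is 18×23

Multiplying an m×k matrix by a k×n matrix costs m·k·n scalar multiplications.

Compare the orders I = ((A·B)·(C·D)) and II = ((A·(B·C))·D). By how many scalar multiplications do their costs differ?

242

Order I = ((A·B)·(C·D)): (A·B): 11×11 by 11×11 → 11×11, cost 11·11·11 = 1331; (C·D): 11×18 by 18×23 → 11×23, cost 11·18·23 = 4554; ((A·B)·(C·D)): 11×11 by 11×23 → 11×23, cost 11·11·23 = 2783; cumulative 8668. Total 8668.
Order II = ((A·(B·C))·D): (B·C): 11×11 by 11×18 → 11×18, cost 11·11·18 = 2178; (A·(B·C)): 11×11 by 11×18 → 11×18, cost 11·11·18 = 2178; cumulative 4356; ((A·(B·C))·D): 11×18 by 18×23 → 11×23, cost 11·18·23 = 4554; cumulative 8910. Total 8910.
Difference: |8668 − 8910| = 242.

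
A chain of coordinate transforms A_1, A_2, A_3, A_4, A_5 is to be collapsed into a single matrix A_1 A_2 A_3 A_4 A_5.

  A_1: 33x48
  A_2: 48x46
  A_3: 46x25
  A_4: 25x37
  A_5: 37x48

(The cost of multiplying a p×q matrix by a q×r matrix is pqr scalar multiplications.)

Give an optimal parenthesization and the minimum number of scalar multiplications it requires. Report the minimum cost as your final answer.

Adjacent pairs: A_1A_2 = 33·48·46 = 72864; A_2A_3 = 48·46·25 = 55200; A_3A_4 = 46·25·37 = 42550; A_4A_5 = 25·37·48 = 44400.
Length 3: A_1..A_3: k=1: 0+55200+33·48·25=94800; k=2: 72864+0+33·46·25=110814 → min 94800 | A_2..A_4: k=2: 0+42550+48·46·37=124246; k=3: 55200+0+48·25·37=99600 → min 99600 | A_3..A_5: k=3: 0+44400+46·25·48=99600; k=4: 42550+0+46·37·48=124246 → min 99600.
Length 4: A_1..A_4: k=1: 0+99600+33·48·37=158208; k=2: 72864+42550+33·46·37=171580; k=3: 94800+0+33·25·37=125325 → min 125325 | A_2..A_5: k=2: 0+99600+48·46·48=205584; k=3: 55200+44400+48·25·48=157200; k=4: 99600+0+48·37·48=184848 → min 157200.
Length 5: A_1..A_5: k=1: 0+157200+33·48·48=233232; k=2: 72864+99600+33·46·48=245328; k=3: 94800+44400+33·25·48=178800; k=4: 125325+0+33·37·48=183933 → min 178800.
Optimal parenthesization: ((A_1 (A_2 A_3)) (A_4 A_5)) with cost 178800.

178800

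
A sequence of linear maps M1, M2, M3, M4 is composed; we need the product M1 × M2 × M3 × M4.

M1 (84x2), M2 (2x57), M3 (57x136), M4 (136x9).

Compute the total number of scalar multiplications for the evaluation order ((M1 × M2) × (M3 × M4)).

122436

(M1 × M2): 84×2 by 2×57 → 84×57, cost 84·2·57 = 9576
(M3 × M4): 57×136 by 136×9 → 57×9, cost 57·136·9 = 69768
((M1 × M2) × (M3 × M4)): 84×57 by 57×9 → 84×9, cost 84·57·9 = 43092; cumulative 122436
Total: 122436 scalar multiplications.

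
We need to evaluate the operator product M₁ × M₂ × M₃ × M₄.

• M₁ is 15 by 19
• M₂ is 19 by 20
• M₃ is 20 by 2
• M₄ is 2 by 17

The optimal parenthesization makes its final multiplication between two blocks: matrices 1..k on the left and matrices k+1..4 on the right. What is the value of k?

Adjacent pairs: M₁M₂ = 15·19·20 = 5700; M₂M₃ = 19·20·2 = 760; M₃M₄ = 20·2·17 = 680.
Length 3: M₁..M₃: k=1: 0+760+15·19·2=1330; k=2: 5700+0+15·20·2=6300 → min 1330 | M₂..M₄: k=2: 0+680+19·20·17=7140; k=3: 760+0+19·2·17=1406 → min 1406.
Top-level splits: k=1: (M₁..M₁)·(M₂..M₄) → 0+1406+15·19·17 = 6251; k=2: (M₁..M₂)·(M₃..M₄) → 5700+680+15·20·17 = 11480; k=3: (M₁..M₃)·(M₄..M₄) → 1330+0+15·2·17 = 1840.
Best split is after M₃, i.e. k = 3.

3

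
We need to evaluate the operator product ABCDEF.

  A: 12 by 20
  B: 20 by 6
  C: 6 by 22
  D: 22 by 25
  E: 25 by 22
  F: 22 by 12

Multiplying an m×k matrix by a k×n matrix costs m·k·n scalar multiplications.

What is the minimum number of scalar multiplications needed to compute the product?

Adjacent pairs: AB = 12·20·6 = 1440; BC = 20·6·22 = 2640; CD = 6·22·25 = 3300; DE = 22·25·22 = 12100; EF = 25·22·12 = 6600.
Length 3: A..C: k=1: 0+2640+12·20·22=7920; k=2: 1440+0+12·6·22=3024 → min 3024 | B..D: k=2: 0+3300+20·6·25=6300; k=3: 2640+0+20·22·25=13640 → min 6300 | C..E: k=3: 0+12100+6·22·22=15004; k=4: 3300+0+6·25·22=6600 → min 6600 | D..F: k=4: 0+6600+22·25·12=13200; k=5: 12100+0+22·22·12=17908 → min 13200.
Length 4: A..D: k=1: 0+6300+12·20·25=12300; k=2: 1440+3300+12·6·25=6540; k=3: 3024+0+12·22·25=9624 → min 6540 | B..E: k=2: 0+6600+20·6·22=9240; k=3: 2640+12100+20·22·22=24420; k=4: 6300+0+20·25·22=17300 → min 9240 | C..F: k=3: 0+13200+6·22·12=14784; k=4: 3300+6600+6·25·12=11700; k=5: 6600+0+6·22·12=8184 → min 8184.
Length 5: A..E: k=1: 0+9240+12·20·22=14520; k=2: 1440+6600+12·6·22=9624; k=3: 3024+12100+12·22·22=20932; k=4: 6540+0+12·25·22=13140 → min 9624 | B..F: k=2: 0+8184+20·6·12=9624; k=3: 2640+13200+20·22·12=21120; k=4: 6300+6600+20·25·12=18900; k=5: 9240+0+20·22·12=14520 → min 9624.
Length 6: A..F: k=1: 0+9624+12·20·12=12504; k=2: 1440+8184+12·6·12=10488; k=3: 3024+13200+12·22·12=19392; k=4: 6540+6600+12·25·12=16740; k=5: 9624+0+12·22·12=12792 → min 10488.
Optimal order: ((AB)(((CD)E)F)) with cost 10488.

10488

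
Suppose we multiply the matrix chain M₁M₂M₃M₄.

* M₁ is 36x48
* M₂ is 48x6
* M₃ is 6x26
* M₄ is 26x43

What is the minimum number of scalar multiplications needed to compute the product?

Adjacent pairs: M₁M₂ = 36·48·6 = 10368; M₂M₃ = 48·6·26 = 7488; M₃M₄ = 6·26·43 = 6708.
Length 3: M₁..M₃: k=1: 0+7488+36·48·26=52416; k=2: 10368+0+36·6·26=15984 → min 15984 | M₂..M₄: k=2: 0+6708+48·6·43=19092; k=3: 7488+0+48·26·43=61152 → min 19092.
Length 4: M₁..M₄: k=1: 0+19092+36·48·43=93396; k=2: 10368+6708+36·6·43=26364; k=3: 15984+0+36·26·43=56232 → min 26364.
Optimal order: ((M₁M₂)(M₃M₄)) with cost 26364.

26364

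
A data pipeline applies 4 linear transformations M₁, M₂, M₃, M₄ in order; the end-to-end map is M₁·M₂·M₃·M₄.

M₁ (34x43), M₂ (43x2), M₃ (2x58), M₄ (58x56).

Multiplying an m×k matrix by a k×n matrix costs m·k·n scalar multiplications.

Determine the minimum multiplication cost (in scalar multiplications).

13228

Adjacent pairs: M₁M₂ = 34·43·2 = 2924; M₂M₃ = 43·2·58 = 4988; M₃M₄ = 2·58·56 = 6496.
Length 3: M₁..M₃: k=1: 0+4988+34·43·58=89784; k=2: 2924+0+34·2·58=6868 → min 6868 | M₂..M₄: k=2: 0+6496+43·2·56=11312; k=3: 4988+0+43·58·56=144652 → min 11312.
Length 4: M₁..M₄: k=1: 0+11312+34·43·56=93184; k=2: 2924+6496+34·2·56=13228; k=3: 6868+0+34·58·56=117300 → min 13228.
Optimal order: ((M₁·M₂)·(M₃·M₄)) with cost 13228.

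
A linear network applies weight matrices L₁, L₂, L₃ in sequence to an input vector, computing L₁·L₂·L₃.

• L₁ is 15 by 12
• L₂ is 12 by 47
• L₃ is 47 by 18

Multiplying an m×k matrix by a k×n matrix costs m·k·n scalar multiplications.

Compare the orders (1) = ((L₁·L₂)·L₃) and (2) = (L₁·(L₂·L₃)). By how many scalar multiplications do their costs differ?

7758

Order (1) = ((L₁·L₂)·L₃): (L₁·L₂): 15×12 by 12×47 → 15×47, cost 15·12·47 = 8460; ((L₁·L₂)·L₃): 15×47 by 47×18 → 15×18, cost 15·47·18 = 12690; cumulative 21150. Total 21150.
Order (2) = (L₁·(L₂·L₃)): (L₂·L₃): 12×47 by 47×18 → 12×18, cost 12·47·18 = 10152; (L₁·(L₂·L₃)): 15×12 by 12×18 → 15×18, cost 15·12·18 = 3240; cumulative 13392. Total 13392.
Difference: |21150 − 13392| = 7758.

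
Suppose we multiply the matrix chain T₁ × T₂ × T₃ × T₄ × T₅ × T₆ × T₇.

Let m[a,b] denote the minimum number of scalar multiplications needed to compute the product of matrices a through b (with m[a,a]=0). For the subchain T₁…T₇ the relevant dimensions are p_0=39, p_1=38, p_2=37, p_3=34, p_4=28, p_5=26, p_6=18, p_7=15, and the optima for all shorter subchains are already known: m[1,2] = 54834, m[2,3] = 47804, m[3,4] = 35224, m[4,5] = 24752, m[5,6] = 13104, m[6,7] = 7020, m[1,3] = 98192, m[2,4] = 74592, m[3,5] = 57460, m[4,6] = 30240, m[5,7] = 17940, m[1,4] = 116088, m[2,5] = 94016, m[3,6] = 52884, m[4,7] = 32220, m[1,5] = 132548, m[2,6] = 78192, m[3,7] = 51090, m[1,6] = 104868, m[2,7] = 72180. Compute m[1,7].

94410

m[1,7] = min over k∈[1,6] of m[1,k]+m[k+1,7]+p_{0}·p_k·p_{7}.
k=1: 0 + 72180 + 39·38·15 = 94410; k=2: 54834 + 51090 + 39·37·15 = 127569; k=3: 98192 + 32220 + 39·34·15 = 150302; k=4: 116088 + 17940 + 39·28·15 = 150408; k=5: 132548 + 7020 + 39·26·15 = 154778; k=6: 104868 + 0 + 39·18·15 = 115398.
Minimum: 94410 at k=1.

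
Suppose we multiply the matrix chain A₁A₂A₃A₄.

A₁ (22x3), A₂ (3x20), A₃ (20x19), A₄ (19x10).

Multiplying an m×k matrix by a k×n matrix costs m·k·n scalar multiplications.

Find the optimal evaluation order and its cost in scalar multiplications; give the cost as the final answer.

2370

Adjacent pairs: A₁A₂ = 22·3·20 = 1320; A₂A₃ = 3·20·19 = 1140; A₃A₄ = 20·19·10 = 3800.
Length 3: A₁..A₃: k=1: 0+1140+22·3·19=2394; k=2: 1320+0+22·20·19=9680 → min 2394 | A₂..A₄: k=2: 0+3800+3·20·10=4400; k=3: 1140+0+3·19·10=1710 → min 1710.
Length 4: A₁..A₄: k=1: 0+1710+22·3·10=2370; k=2: 1320+3800+22·20·10=9520; k=3: 2394+0+22·19·10=6574 → min 2370.
Optimal parenthesization: (A₁((A₂A₃)A₄)) with cost 2370.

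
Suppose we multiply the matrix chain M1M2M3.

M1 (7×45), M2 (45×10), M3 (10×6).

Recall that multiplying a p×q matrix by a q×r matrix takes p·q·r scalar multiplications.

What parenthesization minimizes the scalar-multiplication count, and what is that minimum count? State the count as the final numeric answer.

3570

(M1(M2M3)): cost 4590.
((M1M2)M3): cost 3570.
Optimal: ((M1M2)M3) with cost 3570.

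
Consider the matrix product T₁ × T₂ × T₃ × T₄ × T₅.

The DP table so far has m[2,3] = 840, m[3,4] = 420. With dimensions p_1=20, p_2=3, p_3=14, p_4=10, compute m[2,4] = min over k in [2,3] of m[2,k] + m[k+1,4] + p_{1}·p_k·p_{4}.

1020

m[2,4] = min over k∈[2,3] of m[2,k]+m[k+1,4]+p_{1}·p_k·p_{4}.
k=2: 0 + 420 + 20·3·10 = 1020; k=3: 840 + 0 + 20·14·10 = 3640.
Minimum: 1020 at k=2.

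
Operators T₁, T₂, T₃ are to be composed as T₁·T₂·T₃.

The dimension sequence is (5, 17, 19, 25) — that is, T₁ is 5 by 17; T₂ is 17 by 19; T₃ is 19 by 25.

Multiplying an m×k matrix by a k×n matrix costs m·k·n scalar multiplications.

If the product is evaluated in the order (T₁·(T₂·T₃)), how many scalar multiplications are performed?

(T₂·T₃): 17×19 by 19×25 → 17×25, cost 17·19·25 = 8075
(T₁·(T₂·T₃)): 5×17 by 17×25 → 5×25, cost 5·17·25 = 2125; cumulative 10200
Total: 10200 scalar multiplications.

10200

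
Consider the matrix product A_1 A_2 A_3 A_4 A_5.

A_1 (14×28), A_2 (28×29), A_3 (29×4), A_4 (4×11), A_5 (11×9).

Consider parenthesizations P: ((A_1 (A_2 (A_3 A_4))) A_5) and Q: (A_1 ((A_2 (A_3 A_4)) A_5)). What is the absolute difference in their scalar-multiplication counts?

Order P = ((A_1 (A_2 (A_3 A_4))) A_5): (A_3 A_4): 29×4 by 4×11 → 29×11, cost 29·4·11 = 1276; (A_2 (A_3 A_4)): 28×29 by 29×11 → 28×11, cost 28·29·11 = 8932; cumulative 10208; (A_1 (A_2 (A_3 A_4))): 14×28 by 28×11 → 14×11, cost 14·28·11 = 4312; cumulative 14520; ((A_1 (A_2 (A_3 A_4))) A_5): 14×11 by 11×9 → 14×9, cost 14·11·9 = 1386; cumulative 15906. Total 15906.
Order Q = (A_1 ((A_2 (A_3 A_4)) A_5)): (A_3 A_4): 29×4 by 4×11 → 29×11, cost 29·4·11 = 1276; (A_2 (A_3 A_4)): 28×29 by 29×11 → 28×11, cost 28·29·11 = 8932; cumulative 10208; ((A_2 (A_3 A_4)) A_5): 28×11 by 11×9 → 28×9, cost 28·11·9 = 2772; cumulative 12980; (A_1 ((A_2 (A_3 A_4)) A_5)): 14×28 by 28×9 → 14×9, cost 14·28·9 = 3528; cumulative 16508. Total 16508.
Difference: |15906 − 16508| = 602.

602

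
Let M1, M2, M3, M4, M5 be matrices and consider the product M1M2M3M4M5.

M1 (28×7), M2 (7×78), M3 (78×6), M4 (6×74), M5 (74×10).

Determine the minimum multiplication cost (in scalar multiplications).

Adjacent pairs: M1M2 = 28·7·78 = 15288; M2M3 = 7·78·6 = 3276; M3M4 = 78·6·74 = 34632; M4M5 = 6·74·10 = 4440.
Length 3: M1..M3: k=1: 0+3276+28·7·6=4452; k=2: 15288+0+28·78·6=28392 → min 4452 | M2..M4: k=2: 0+34632+7·78·74=75036; k=3: 3276+0+7·6·74=6384 → min 6384 | M3..M5: k=3: 0+4440+78·6·10=9120; k=4: 34632+0+78·74·10=92352 → min 9120.
Length 4: M1..M4: k=1: 0+6384+28·7·74=20888; k=2: 15288+34632+28·78·74=211536; k=3: 4452+0+28·6·74=16884 → min 16884 | M2..M5: k=2: 0+9120+7·78·10=14580; k=3: 3276+4440+7·6·10=8136; k=4: 6384+0+7·74·10=11564 → min 8136.
Length 5: M1..M5: k=1: 0+8136+28·7·10=10096; k=2: 15288+9120+28·78·10=46248; k=3: 4452+4440+28·6·10=10572; k=4: 16884+0+28·74·10=37604 → min 10096.
Optimal order: (M1((M2M3)(M4M5))) with cost 10096.

10096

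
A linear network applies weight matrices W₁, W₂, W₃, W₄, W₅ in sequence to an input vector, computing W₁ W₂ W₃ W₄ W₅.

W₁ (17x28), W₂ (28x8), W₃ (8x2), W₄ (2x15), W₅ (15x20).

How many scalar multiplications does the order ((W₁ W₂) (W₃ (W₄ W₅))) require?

(W₁ W₂): 17×28 by 28×8 → 17×8, cost 17·28·8 = 3808
(W₄ W₅): 2×15 by 15×20 → 2×20, cost 2·15·20 = 600
(W₃ (W₄ W₅)): 8×2 by 2×20 → 8×20, cost 8·2·20 = 320; cumulative 920
((W₁ W₂) (W₃ (W₄ W₅))): 17×8 by 8×20 → 17×20, cost 17·8·20 = 2720; cumulative 7448
Total: 7448 scalar multiplications.

7448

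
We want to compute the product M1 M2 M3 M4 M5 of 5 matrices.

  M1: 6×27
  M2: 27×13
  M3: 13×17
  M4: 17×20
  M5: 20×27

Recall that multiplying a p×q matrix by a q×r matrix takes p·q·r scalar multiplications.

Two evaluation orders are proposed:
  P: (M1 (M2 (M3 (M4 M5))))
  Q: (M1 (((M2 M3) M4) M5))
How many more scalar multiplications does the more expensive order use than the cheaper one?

Order P = (M1 (M2 (M3 (M4 M5)))): (M4 M5): 17×20 by 20×27 → 17×27, cost 17·20·27 = 9180; (M3 (M4 M5)): 13×17 by 17×27 → 13×27, cost 13·17·27 = 5967; cumulative 15147; (M2 (M3 (M4 M5))): 27×13 by 13×27 → 27×27, cost 27·13·27 = 9477; cumulative 24624; (M1 (M2 (M3 (M4 M5)))): 6×27 by 27×27 → 6×27, cost 6·27·27 = 4374; cumulative 28998. Total 28998.
Order Q = (M1 (((M2 M3) M4) M5)): (M2 M3): 27×13 by 13×17 → 27×17, cost 27·13·17 = 5967; ((M2 M3) M4): 27×17 by 17×20 → 27×20, cost 27·17·20 = 9180; cumulative 15147; (((M2 M3) M4) M5): 27×20 by 20×27 → 27×27, cost 27·20·27 = 14580; cumulative 29727; (M1 (((M2 M3) M4) M5)): 6×27 by 27×27 → 6×27, cost 6·27·27 = 4374; cumulative 34101. Total 34101.
Difference: |28998 − 34101| = 5103.

5103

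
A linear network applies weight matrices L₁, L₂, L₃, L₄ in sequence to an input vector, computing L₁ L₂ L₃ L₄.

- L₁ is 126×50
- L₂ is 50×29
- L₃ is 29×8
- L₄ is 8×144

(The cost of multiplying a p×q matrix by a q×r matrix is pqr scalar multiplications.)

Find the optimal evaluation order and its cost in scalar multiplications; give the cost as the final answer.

Adjacent pairs: L₁L₂ = 126·50·29 = 182700; L₂L₃ = 50·29·8 = 11600; L₃L₄ = 29·8·144 = 33408.
Length 3: L₁..L₃: k=1: 0+11600+126·50·8=62000; k=2: 182700+0+126·29·8=211932 → min 62000 | L₂..L₄: k=2: 0+33408+50·29·144=242208; k=3: 11600+0+50·8·144=69200 → min 69200.
Length 4: L₁..L₄: k=1: 0+69200+126·50·144=976400; k=2: 182700+33408+126·29·144=742284; k=3: 62000+0+126·8·144=207152 → min 207152.
Optimal parenthesization: ((L₁ (L₂ L₃)) L₄) with cost 207152.

207152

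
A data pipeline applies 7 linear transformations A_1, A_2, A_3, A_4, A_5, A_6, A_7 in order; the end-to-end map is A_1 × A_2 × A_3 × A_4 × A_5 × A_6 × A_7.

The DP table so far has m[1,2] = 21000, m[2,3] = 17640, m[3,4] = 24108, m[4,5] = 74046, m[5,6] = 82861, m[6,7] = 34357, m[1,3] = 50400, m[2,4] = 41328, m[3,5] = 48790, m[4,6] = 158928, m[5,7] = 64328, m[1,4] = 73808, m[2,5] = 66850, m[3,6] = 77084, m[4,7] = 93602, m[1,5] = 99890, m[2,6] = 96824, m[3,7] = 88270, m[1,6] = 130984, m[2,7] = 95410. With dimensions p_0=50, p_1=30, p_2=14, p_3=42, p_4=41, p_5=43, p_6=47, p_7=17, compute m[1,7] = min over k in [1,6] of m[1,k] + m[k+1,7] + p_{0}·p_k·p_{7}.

120910

m[1,7] = min over k∈[1,6] of m[1,k]+m[k+1,7]+p_{0}·p_k·p_{7}.
k=1: 0 + 95410 + 50·30·17 = 120910; k=2: 21000 + 88270 + 50·14·17 = 121170; k=3: 50400 + 93602 + 50·42·17 = 179702; k=4: 73808 + 64328 + 50·41·17 = 172986; k=5: 99890 + 34357 + 50·43·17 = 170797; k=6: 130984 + 0 + 50·47·17 = 170934.
Minimum: 120910 at k=1.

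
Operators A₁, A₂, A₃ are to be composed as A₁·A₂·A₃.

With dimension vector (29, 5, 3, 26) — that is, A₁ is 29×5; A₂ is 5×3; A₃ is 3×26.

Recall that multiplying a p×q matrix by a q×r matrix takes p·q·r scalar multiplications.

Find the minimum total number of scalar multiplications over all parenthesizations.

Order (A₁·(A₂·A₃)): (A₂·A₃): 5×3 by 3×26 → 5×26, cost 5·3·26 = 390; (A₁·(A₂·A₃)): 29×5 by 5×26 → 29×26, cost 29·5·26 = 3770; cumulative 4160. Total 4160.
Order ((A₁·A₂)·A₃): (A₁·A₂): 29×5 by 5×3 → 29×3, cost 29·5·3 = 435; ((A₁·A₂)·A₃): 29×3 by 3×26 → 29×26, cost 29·3·26 = 2262; cumulative 2697. Total 2697.
Minimum: 2697.

2697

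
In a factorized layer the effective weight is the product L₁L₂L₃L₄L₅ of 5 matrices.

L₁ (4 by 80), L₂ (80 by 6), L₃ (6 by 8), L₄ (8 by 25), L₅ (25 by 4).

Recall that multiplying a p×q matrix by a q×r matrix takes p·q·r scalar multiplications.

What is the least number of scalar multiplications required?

3008

Adjacent pairs: L₁L₂ = 4·80·6 = 1920; L₂L₃ = 80·6·8 = 3840; L₃L₄ = 6·8·25 = 1200; L₄L₅ = 8·25·4 = 800.
Length 3: L₁..L₃: k=1: 0+3840+4·80·8=6400; k=2: 1920+0+4·6·8=2112 → min 2112 | L₂..L₄: k=2: 0+1200+80·6·25=13200; k=3: 3840+0+80·8·25=19840 → min 13200 | L₃..L₅: k=3: 0+800+6·8·4=992; k=4: 1200+0+6·25·4=1800 → min 992.
Length 4: L₁..L₄: k=1: 0+13200+4·80·25=21200; k=2: 1920+1200+4·6·25=3720; k=3: 2112+0+4·8·25=2912 → min 2912 | L₂..L₅: k=2: 0+992+80·6·4=2912; k=3: 3840+800+80·8·4=7200; k=4: 13200+0+80·25·4=21200 → min 2912.
Length 5: L₁..L₅: k=1: 0+2912+4·80·4=4192; k=2: 1920+992+4·6·4=3008; k=3: 2112+800+4·8·4=3040; k=4: 2912+0+4·25·4=3312 → min 3008.
Optimal order: ((L₁L₂)(L₃(L₄L₅))) with cost 3008.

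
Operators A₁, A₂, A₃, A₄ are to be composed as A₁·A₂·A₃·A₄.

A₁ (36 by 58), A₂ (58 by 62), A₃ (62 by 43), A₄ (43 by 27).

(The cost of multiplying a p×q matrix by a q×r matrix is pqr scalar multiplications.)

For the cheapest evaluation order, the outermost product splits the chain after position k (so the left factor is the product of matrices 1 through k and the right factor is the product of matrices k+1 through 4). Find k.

Adjacent pairs: A₁A₂ = 36·58·62 = 129456; A₂A₃ = 58·62·43 = 154628; A₃A₄ = 62·43·27 = 71982.
Length 3: A₁..A₃: k=1: 0+154628+36·58·43=244412; k=2: 129456+0+36·62·43=225432 → min 225432 | A₂..A₄: k=2: 0+71982+58·62·27=169074; k=3: 154628+0+58·43·27=221966 → min 169074.
Top-level splits: k=1: (A₁..A₁)·(A₂..A₄) → 0+169074+36·58·27 = 225450; k=2: (A₁..A₂)·(A₃..A₄) → 129456+71982+36·62·27 = 261702; k=3: (A₁..A₃)·(A₄..A₄) → 225432+0+36·43·27 = 267228.
Best split is after A₁, i.e. k = 1.

1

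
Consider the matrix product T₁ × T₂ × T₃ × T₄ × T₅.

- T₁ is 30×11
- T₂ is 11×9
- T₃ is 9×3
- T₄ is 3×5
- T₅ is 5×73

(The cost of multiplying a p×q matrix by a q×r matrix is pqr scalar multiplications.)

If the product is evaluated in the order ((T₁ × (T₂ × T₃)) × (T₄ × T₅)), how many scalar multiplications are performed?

(T₂ × T₃): 11×9 by 9×3 → 11×3, cost 11·9·3 = 297
(T₁ × (T₂ × T₃)): 30×11 by 11×3 → 30×3, cost 30·11·3 = 990; cumulative 1287
(T₄ × T₅): 3×5 by 5×73 → 3×73, cost 3·5·73 = 1095
((T₁ × (T₂ × T₃)) × (T₄ × T₅)): 30×3 by 3×73 → 30×73, cost 30·3·73 = 6570; cumulative 8952
Total: 8952 scalar multiplications.

8952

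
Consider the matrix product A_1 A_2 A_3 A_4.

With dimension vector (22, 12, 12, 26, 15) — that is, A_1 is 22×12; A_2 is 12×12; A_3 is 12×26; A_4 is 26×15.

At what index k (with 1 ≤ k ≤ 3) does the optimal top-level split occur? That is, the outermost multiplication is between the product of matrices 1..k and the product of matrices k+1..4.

Adjacent pairs: A_1A_2 = 22·12·12 = 3168; A_2A_3 = 12·12·26 = 3744; A_3A_4 = 12·26·15 = 4680.
Length 3: A_1..A_3: k=1: 0+3744+22·12·26=10608; k=2: 3168+0+22·12·26=10032 → min 10032 | A_2..A_4: k=2: 0+4680+12·12·15=6840; k=3: 3744+0+12·26·15=8424 → min 6840.
Top-level splits: k=1: (A_1..A_1)·(A_2..A_4) → 0+6840+22·12·15 = 10800; k=2: (A_1..A_2)·(A_3..A_4) → 3168+4680+22·12·15 = 11808; k=3: (A_1..A_3)·(A_4..A_4) → 10032+0+22·26·15 = 18612.
Best split is after A_1, i.e. k = 1.

1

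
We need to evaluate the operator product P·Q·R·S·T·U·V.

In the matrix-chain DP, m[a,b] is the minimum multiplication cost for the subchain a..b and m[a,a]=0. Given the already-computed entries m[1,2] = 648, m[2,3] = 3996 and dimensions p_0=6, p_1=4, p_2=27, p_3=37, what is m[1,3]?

4884

m[1,3] = min over k∈[1,2] of m[1,k]+m[k+1,3]+p_{0}·p_k·p_{3}.
k=1: 0 + 3996 + 6·4·37 = 4884; k=2: 648 + 0 + 6·27·37 = 6642.
Minimum: 4884 at k=1.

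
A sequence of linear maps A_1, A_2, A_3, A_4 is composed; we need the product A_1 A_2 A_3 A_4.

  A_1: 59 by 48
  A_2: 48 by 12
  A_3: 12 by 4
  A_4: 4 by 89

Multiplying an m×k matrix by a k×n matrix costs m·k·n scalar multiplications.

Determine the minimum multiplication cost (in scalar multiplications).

Adjacent pairs: A_1A_2 = 59·48·12 = 33984; A_2A_3 = 48·12·4 = 2304; A_3A_4 = 12·4·89 = 4272.
Length 3: A_1..A_3: k=1: 0+2304+59·48·4=13632; k=2: 33984+0+59·12·4=36816 → min 13632 | A_2..A_4: k=2: 0+4272+48·12·89=55536; k=3: 2304+0+48·4·89=19392 → min 19392.
Length 4: A_1..A_4: k=1: 0+19392+59·48·89=271440; k=2: 33984+4272+59·12·89=101268; k=3: 13632+0+59·4·89=34636 → min 34636.
Optimal order: ((A_1 (A_2 A_3)) A_4) with cost 34636.

34636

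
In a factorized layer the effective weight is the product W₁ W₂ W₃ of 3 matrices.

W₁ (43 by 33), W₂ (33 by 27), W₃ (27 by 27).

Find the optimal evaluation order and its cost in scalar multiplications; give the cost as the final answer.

62370

(W₁ (W₂ W₃)): cost 62370.
((W₁ W₂) W₃): cost 69660.
Optimal: (W₁ (W₂ W₃)) with cost 62370.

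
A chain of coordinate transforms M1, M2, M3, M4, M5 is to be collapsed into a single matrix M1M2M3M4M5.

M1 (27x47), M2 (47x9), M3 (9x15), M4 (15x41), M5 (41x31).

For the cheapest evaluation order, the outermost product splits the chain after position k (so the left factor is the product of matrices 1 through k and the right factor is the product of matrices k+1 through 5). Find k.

2

Adjacent pairs: M1M2 = 27·47·9 = 11421; M2M3 = 47·9·15 = 6345; M3M4 = 9·15·41 = 5535; M4M5 = 15·41·31 = 19065.
Length 3: M1..M3: k=1: 0+6345+27·47·15=25380; k=2: 11421+0+27·9·15=15066 → min 15066 | M2..M4: k=2: 0+5535+47·9·41=22878; k=3: 6345+0+47·15·41=35250 → min 22878 | M3..M5: k=3: 0+19065+9·15·31=23250; k=4: 5535+0+9·41·31=16974 → min 16974.
Length 4: M1..M4: k=1: 0+22878+27·47·41=74907; k=2: 11421+5535+27·9·41=26919; k=3: 15066+0+27·15·41=31671 → min 26919 | M2..M5: k=2: 0+16974+47·9·31=30087; k=3: 6345+19065+47·15·31=47265; k=4: 22878+0+47·41·31=82615 → min 30087.
Top-level splits: k=1: (M1..M1)·(M2..M5) → 0+30087+27·47·31 = 69426; k=2: (M1..M2)·(M3..M5) → 11421+16974+27·9·31 = 35928; k=3: (M1..M3)·(M4..M5) → 15066+19065+27·15·31 = 46686; k=4: (M1..M4)·(M5..M5) → 26919+0+27·41·31 = 61236.
Best split is after M2, i.e. k = 2.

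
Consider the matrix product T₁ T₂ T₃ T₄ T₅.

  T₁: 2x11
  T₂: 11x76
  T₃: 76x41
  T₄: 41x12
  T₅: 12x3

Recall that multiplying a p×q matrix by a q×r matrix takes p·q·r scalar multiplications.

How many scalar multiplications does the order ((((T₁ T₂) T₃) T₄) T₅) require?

(T₁ T₂): 2×11 by 11×76 → 2×76, cost 2·11·76 = 1672
((T₁ T₂) T₃): 2×76 by 76×41 → 2×41, cost 2·76·41 = 6232; cumulative 7904
(((T₁ T₂) T₃) T₄): 2×41 by 41×12 → 2×12, cost 2·41·12 = 984; cumulative 8888
((((T₁ T₂) T₃) T₄) T₅): 2×12 by 12×3 → 2×3, cost 2·12·3 = 72; cumulative 8960
Total: 8960 scalar multiplications.

8960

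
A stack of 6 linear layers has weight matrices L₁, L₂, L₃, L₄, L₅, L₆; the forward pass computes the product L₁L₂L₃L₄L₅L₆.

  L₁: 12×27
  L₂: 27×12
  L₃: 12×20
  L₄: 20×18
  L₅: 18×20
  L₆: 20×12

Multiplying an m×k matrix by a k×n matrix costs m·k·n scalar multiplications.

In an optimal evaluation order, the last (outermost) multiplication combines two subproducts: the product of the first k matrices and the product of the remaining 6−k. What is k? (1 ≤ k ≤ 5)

Adjacent pairs: L₁L₂ = 12·27·12 = 3888; L₂L₃ = 27·12·20 = 6480; L₃L₄ = 12·20·18 = 4320; L₄L₅ = 20·18·20 = 7200; L₅L₆ = 18·20·12 = 4320.
Length 3: L₁..L₃: k=1: 0+6480+12·27·20=12960; k=2: 3888+0+12·12·20=6768 → min 6768 | L₂..L₄: k=2: 0+4320+27·12·18=10152; k=3: 6480+0+27·20·18=16200 → min 10152 | L₃..L₅: k=3: 0+7200+12·20·20=12000; k=4: 4320+0+12·18·20=8640 → min 8640 | L₄..L₆: k=4: 0+4320+20·18·12=8640; k=5: 7200+0+20·20·12=12000 → min 8640.
Length 4: L₁..L₄: k=1: 0+10152+12·27·18=15984; k=2: 3888+4320+12·12·18=10800; k=3: 6768+0+12·20·18=11088 → min 10800 | L₂..L₅: k=2: 0+8640+27·12·20=15120; k=3: 6480+7200+27·20·20=24480; k=4: 10152+0+27·18·20=19872 → min 15120 | L₃..L₆: k=3: 0+8640+12·20·12=11520; k=4: 4320+4320+12·18·12=11232; k=5: 8640+0+12·20·12=11520 → min 11232.
Length 5: L₁..L₅: k=1: 0+15120+12·27·20=21600; k=2: 3888+8640+12·12·20=15408; k=3: 6768+7200+12·20·20=18768; k=4: 10800+0+12·18·20=15120 → min 15120 | L₂..L₆: k=2: 0+11232+27·12·12=15120; k=3: 6480+8640+27·20·12=21600; k=4: 10152+4320+27·18·12=20304; k=5: 15120+0+27·20·12=21600 → min 15120.
Top-level splits: k=1: (L₁..L₁)·(L₂..L₆) → 0+15120+12·27·12 = 19008; k=2: (L₁..L₂)·(L₃..L₆) → 3888+11232+12·12·12 = 16848; k=3: (L₁..L₃)·(L₄..L₆) → 6768+8640+12·20·12 = 18288; k=4: (L₁..L₄)·(L₅..L₆) → 10800+4320+12·18·12 = 17712; k=5: (L₁..L₅)·(L₆..L₆) → 15120+0+12·20·12 = 18000.
Best split is after L₂, i.e. k = 2.

2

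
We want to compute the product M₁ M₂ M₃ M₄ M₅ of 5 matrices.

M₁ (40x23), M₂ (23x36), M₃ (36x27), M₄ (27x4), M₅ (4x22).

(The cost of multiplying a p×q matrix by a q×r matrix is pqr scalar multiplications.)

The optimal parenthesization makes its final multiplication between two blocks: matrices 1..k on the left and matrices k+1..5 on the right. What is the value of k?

4

Adjacent pairs: M₁M₂ = 40·23·36 = 33120; M₂M₃ = 23·36·27 = 22356; M₃M₄ = 36·27·4 = 3888; M₄M₅ = 27·4·22 = 2376.
Length 3: M₁..M₃: k=1: 0+22356+40·23·27=47196; k=2: 33120+0+40·36·27=72000 → min 47196 | M₂..M₄: k=2: 0+3888+23·36·4=7200; k=3: 22356+0+23·27·4=24840 → min 7200 | M₃..M₅: k=3: 0+2376+36·27·22=23760; k=4: 3888+0+36·4·22=7056 → min 7056.
Length 4: M₁..M₄: k=1: 0+7200+40·23·4=10880; k=2: 33120+3888+40·36·4=42768; k=3: 47196+0+40·27·4=51516 → min 10880 | M₂..M₅: k=2: 0+7056+23·36·22=25272; k=3: 22356+2376+23·27·22=38394; k=4: 7200+0+23·4·22=9224 → min 9224.
Top-level splits: k=1: (M₁..M₁)·(M₂..M₅) → 0+9224+40·23·22 = 29464; k=2: (M₁..M₂)·(M₃..M₅) → 33120+7056+40·36·22 = 71856; k=3: (M₁..M₃)·(M₄..M₅) → 47196+2376+40·27·22 = 73332; k=4: (M₁..M₄)·(M₅..M₅) → 10880+0+40·4·22 = 14400.
Best split is after M₄, i.e. k = 4.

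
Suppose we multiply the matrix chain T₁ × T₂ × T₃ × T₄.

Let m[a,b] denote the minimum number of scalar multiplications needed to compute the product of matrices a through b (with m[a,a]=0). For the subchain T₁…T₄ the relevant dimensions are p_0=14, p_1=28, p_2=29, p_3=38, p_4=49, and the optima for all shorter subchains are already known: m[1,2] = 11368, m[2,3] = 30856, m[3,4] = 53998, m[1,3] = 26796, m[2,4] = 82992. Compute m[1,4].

52864

m[1,4] = min over k∈[1,3] of m[1,k]+m[k+1,4]+p_{0}·p_k·p_{4}.
k=1: 0 + 82992 + 14·28·49 = 102200; k=2: 11368 + 53998 + 14·29·49 = 85260; k=3: 26796 + 0 + 14·38·49 = 52864.
Minimum: 52864 at k=3.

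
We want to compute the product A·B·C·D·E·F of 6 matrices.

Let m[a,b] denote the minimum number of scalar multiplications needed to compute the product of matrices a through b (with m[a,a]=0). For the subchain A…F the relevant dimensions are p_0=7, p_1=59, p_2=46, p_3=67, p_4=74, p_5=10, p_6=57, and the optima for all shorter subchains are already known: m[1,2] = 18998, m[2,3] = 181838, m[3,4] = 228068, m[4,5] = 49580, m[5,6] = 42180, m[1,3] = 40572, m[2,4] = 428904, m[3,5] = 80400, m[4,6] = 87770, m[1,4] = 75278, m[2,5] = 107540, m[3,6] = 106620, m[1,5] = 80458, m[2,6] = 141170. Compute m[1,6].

84448

m[1,6] = min over k∈[1,5] of m[1,k]+m[k+1,6]+p_{0}·p_k·p_{6}.
k=1: 0 + 141170 + 7·59·57 = 164711; k=2: 18998 + 106620 + 7·46·57 = 143972; k=3: 40572 + 87770 + 7·67·57 = 155075; k=4: 75278 + 42180 + 7·74·57 = 146984; k=5: 80458 + 0 + 7·10·57 = 84448.
Minimum: 84448 at k=5.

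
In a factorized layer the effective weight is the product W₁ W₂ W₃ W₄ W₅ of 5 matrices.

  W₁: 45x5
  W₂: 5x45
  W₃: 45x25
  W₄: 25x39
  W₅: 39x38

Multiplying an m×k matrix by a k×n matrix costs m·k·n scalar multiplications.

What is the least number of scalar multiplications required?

Adjacent pairs: W₁W₂ = 45·5·45 = 10125; W₂W₃ = 5·45·25 = 5625; W₃W₄ = 45·25·39 = 43875; W₄W₅ = 25·39·38 = 37050.
Length 3: W₁..W₃: k=1: 0+5625+45·5·25=11250; k=2: 10125+0+45·45·25=60750 → min 11250 | W₂..W₄: k=2: 0+43875+5·45·39=52650; k=3: 5625+0+5·25·39=10500 → min 10500 | W₃..W₅: k=3: 0+37050+45·25·38=79800; k=4: 43875+0+45·39·38=110565 → min 79800.
Length 4: W₁..W₄: k=1: 0+10500+45·5·39=19275; k=2: 10125+43875+45·45·39=132975; k=3: 11250+0+45·25·39=55125 → min 19275 | W₂..W₅: k=2: 0+79800+5·45·38=88350; k=3: 5625+37050+5·25·38=47425; k=4: 10500+0+5·39·38=17910 → min 17910.
Length 5: W₁..W₅: k=1: 0+17910+45·5·38=26460; k=2: 10125+79800+45·45·38=166875; k=3: 11250+37050+45·25·38=91050; k=4: 19275+0+45·39·38=85965 → min 26460.
Optimal order: (W₁ (((W₂ W₃) W₄) W₅)) with cost 26460.

26460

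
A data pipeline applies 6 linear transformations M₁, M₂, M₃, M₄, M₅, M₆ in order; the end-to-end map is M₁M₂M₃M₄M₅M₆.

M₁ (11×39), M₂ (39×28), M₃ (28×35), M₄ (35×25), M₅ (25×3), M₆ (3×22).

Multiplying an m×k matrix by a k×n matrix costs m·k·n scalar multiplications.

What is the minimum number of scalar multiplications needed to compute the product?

10854

Adjacent pairs: M₁M₂ = 11·39·28 = 12012; M₂M₃ = 39·28·35 = 38220; M₃M₄ = 28·35·25 = 24500; M₄M₅ = 35·25·3 = 2625; M₅M₆ = 25·3·22 = 1650.
Length 3: M₁..M₃: k=1: 0+38220+11·39·35=53235; k=2: 12012+0+11·28·35=22792 → min 22792 | M₂..M₄: k=2: 0+24500+39·28·25=51800; k=3: 38220+0+39·35·25=72345 → min 51800 | M₃..M₅: k=3: 0+2625+28·35·3=5565; k=4: 24500+0+28·25·3=26600 → min 5565 | M₄..M₆: k=4: 0+1650+35·25·22=20900; k=5: 2625+0+35·3·22=4935 → min 4935.
Length 4: M₁..M₄: k=1: 0+51800+11·39·25=62525; k=2: 12012+24500+11·28·25=44212; k=3: 22792+0+11·35·25=32417 → min 32417 | M₂..M₅: k=2: 0+5565+39·28·3=8841; k=3: 38220+2625+39·35·3=44940; k=4: 51800+0+39·25·3=54725 → min 8841 | M₃..M₆: k=3: 0+4935+28·35·22=26495; k=4: 24500+1650+28·25·22=41550; k=5: 5565+0+28·3·22=7413 → min 7413.
Length 5: M₁..M₅: k=1: 0+8841+11·39·3=10128; k=2: 12012+5565+11·28·3=18501; k=3: 22792+2625+11·35·3=26572; k=4: 32417+0+11·25·3=33242 → min 10128 | M₂..M₆: k=2: 0+7413+39·28·22=31437; k=3: 38220+4935+39·35·22=73185; k=4: 51800+1650+39·25·22=74900; k=5: 8841+0+39·3·22=11415 → min 11415.
Length 6: M₁..M₆: k=1: 0+11415+11·39·22=20853; k=2: 12012+7413+11·28·22=26201; k=3: 22792+4935+11·35·22=36197; k=4: 32417+1650+11·25·22=40117; k=5: 10128+0+11·3·22=10854 → min 10854.
Optimal order: ((M₁(M₂(M₃(M₄M₅))))M₆) with cost 10854.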